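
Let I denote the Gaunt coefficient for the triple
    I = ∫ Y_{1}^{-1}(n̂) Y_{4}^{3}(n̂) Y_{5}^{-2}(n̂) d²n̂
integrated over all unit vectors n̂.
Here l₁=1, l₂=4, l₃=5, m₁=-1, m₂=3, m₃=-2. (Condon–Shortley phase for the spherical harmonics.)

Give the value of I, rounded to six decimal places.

0.085055

Checks pass: Σm=0; 10 even; l₃=5∈[3,5].
(2·1+1)(2·4+1)(2·5+1) = 297
Δ: 0! 2! 8! / 11! → 1/495
sum: t=0:+1/576 = 1/576
3j²(1 4 5; 0 0 0) = Δ·Π!·Σ² = 5/99  (sign -1)
sum: t=0:+1/10080 = 1/10080
3j²(1 4 5; -1 3 -2) = Δ·Π!·Σ² = 1/165  (sign -1)
combine: 4πI² = 297·5/99·1/165 = 1/11
take √, sign +1: I = 0.08505478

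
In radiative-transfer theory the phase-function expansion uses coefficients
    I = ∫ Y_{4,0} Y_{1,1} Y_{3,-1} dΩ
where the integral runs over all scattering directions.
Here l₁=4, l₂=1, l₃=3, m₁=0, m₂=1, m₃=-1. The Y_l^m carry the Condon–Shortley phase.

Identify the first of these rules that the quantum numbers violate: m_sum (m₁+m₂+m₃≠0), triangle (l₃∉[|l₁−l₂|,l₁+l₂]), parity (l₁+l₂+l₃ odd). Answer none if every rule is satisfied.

none

azimuthal sum: 0 + 1 − 1 = 0  ✓
3 ≤ 3 ≤ 5 (triangle on l)  ✓
L = 4 + 1 + 3 = 8 (even)  ✓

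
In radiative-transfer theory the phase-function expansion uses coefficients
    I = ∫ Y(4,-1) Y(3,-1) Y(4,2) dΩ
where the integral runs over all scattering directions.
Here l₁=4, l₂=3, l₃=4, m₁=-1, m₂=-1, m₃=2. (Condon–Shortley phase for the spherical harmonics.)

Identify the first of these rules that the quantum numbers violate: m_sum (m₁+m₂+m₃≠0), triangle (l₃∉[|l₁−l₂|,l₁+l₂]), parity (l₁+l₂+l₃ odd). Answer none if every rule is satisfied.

Σmᵢ = 0  ✓
l₃∈[|l₁−l₂|,l₁+l₂]=[1,7], have l₃=4  ✓
Σlᵢ = 11 ⇒ odd  ✗

parity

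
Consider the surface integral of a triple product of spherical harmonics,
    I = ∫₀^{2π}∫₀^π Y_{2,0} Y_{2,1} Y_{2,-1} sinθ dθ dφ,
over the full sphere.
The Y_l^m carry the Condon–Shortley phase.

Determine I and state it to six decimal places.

-0.090112

m-sum 0 ✓  L=6 even ✓  0≤2≤4 ✓
Π(2lᵢ+1) = 5×5×5 = 125
triangle coeff Δ(2,2,2) = 1/630
Σ_t [0,2]: t=0:+1/8 t=1:−1/1 t=2:+1/8 = -3/4
(3j)²=2/35 [(2 2 2; 0 0 0)], sign=-1
Σ_t [1,2]: t=1:−1/2 t=2:+1/4 = -1/4
(3j)²=1/70 [(2 2 2; 0 1 -1)], sign=+1
⇒ 4πI² = 5/49
I = (-1)√(5/49/(4π)) = -0.09011188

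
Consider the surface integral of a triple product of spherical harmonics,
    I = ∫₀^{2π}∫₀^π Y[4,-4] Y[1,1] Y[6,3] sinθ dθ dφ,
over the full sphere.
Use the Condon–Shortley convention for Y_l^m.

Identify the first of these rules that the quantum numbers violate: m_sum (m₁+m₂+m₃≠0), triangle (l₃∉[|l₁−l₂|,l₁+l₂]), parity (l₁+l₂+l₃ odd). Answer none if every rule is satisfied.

triangle

azimuthal sum: -4 + 1 + 3 = 0  ✓
3 ≤ 6 ≤ 5 (triangle on l)  ✗
L = 4 + 1 + 6 = 11 (odd)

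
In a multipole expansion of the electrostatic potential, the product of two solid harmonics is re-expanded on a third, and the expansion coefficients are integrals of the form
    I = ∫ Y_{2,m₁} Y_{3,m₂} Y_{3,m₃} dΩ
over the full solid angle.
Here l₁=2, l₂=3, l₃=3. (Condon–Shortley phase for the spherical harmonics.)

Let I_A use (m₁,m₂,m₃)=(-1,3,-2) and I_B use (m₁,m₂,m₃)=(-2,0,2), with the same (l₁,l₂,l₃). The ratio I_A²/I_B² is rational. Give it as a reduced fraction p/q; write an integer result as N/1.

5/4

Shared (l₁,l₂,l₃)=(2,3,3): N and (l;000)² cancel in I_A²/I_B².
A: Δ = 2!·2!·4!/9! = 1/3780; Racah Σ t=2..2: t=2:+1/48 = 1/48; ⇒ 3j(2 3 3; -1 3 -2)² = 5/84, sgn -1
B: Δ = 2!·2!·4!/9! = 1/3780; Racah Σ t=2..2: t=2:+1/24 = 1/24; ⇒ 3j(2 3 3; -2 0 2)² = 1/21, sgn -1
I_A²/I_B² = (5/84)/(1/21) = 5/4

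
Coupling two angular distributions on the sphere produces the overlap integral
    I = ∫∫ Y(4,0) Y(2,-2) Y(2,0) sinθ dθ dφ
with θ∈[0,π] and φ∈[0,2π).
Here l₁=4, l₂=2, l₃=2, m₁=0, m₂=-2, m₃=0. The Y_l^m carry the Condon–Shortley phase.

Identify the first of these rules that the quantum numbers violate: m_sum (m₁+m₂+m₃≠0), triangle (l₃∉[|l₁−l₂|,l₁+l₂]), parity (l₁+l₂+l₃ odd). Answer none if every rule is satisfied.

m₁+m₂+m₃ = 0 − 2 + 0 = -2  ✗
triangle: |4−2|=2 ≤ l₃=2 ≤ 4+2=6
parity: l₁+l₂+l₃ = 8 is even

m_sum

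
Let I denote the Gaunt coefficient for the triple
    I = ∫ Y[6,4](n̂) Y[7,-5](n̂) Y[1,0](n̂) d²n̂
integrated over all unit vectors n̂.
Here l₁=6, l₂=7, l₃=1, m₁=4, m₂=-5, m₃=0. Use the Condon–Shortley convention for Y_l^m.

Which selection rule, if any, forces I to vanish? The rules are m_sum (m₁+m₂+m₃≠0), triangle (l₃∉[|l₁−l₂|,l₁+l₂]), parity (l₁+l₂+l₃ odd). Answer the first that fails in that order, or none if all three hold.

m_sum

m₁+m₂+m₃ = 4 − 5 + 0 = -1  ✗
triangle: |6−7|=1 ≤ l₃=1 ≤ 6+7=13
parity: l₁+l₂+l₃ = 14 is even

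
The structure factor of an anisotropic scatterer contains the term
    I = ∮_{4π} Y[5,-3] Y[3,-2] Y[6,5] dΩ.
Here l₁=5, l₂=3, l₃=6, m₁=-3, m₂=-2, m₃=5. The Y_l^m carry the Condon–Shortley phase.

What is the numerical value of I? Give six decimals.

Checks pass: Σm=0; 14 even; l₃=6∈[2,8].
(2·5+1)(2·3+1)(2·6+1) = 1001
Δ: 2! 8! 4! / 15! → 1/675675
sum: t=0:+1/8640 t=1:−1/2304 t=2:+1/8640 = -7/34560
3j²(5 3 6; 0 0 0) = Δ·Π!·Σ² = 7/429  (sign -1)
sum: t=0:+1/483840 t=1:−1/120960 = -1/161280
3j²(5 3 6; -3 -2 5) = Δ·Π!·Σ² = 2/91  (sign +1)
combine: 4πI² = 1001·7/429·2/91 = 14/39
take √, sign -1: I = -0.16901560

-0.169016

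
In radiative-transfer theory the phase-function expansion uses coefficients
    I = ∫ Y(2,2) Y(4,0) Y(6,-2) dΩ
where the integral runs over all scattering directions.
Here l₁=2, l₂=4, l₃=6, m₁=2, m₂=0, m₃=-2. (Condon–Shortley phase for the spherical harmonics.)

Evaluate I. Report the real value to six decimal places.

Rules hold: Σm=0, L=12 even, 2≤6≤6.
N = 5·9·13 = 585
Δ = 0!·4!·8!/13! = 1/6435
Racah Σ t=0..0: t=0:+1/2304 = 1/2304
⇒ 3j(2 4 6; 0 0 0)² = 5/143, sgn +1
Racah Σ t=0..0: t=0:+1/13824 = 1/13824
⇒ 3j(2 4 6; 2 0 -2)² = 14/1287, sgn +1
4πI² = N·(3j₀)²·(3jₘ)² = 350/1573
I = +1·√(0.222505/4π) = 0.13306527

0.133065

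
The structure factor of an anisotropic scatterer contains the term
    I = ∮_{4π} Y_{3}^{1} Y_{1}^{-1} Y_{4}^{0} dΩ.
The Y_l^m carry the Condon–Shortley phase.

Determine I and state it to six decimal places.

0.150786

m-sum 0 ✓  L=8 even ✓  2≤4≤4 ✓
Π(2lᵢ+1) = 7×3×9 = 189
triangle coeff Δ(3,1,4) = 1/252
Σ_t [0,0]: t=0:+1/36 = 1/36
(3j)²=4/63 [(3 1 4; 0 0 0)], sign=+1
Σ_t [0,0]: t=0:+1/96 = 1/96
(3j)²=1/42 [(3 1 4; 1 -1 0)], sign=+1
⇒ 4πI² = 2/7
I = (+1)√(2/7/(4π)) = 0.15078601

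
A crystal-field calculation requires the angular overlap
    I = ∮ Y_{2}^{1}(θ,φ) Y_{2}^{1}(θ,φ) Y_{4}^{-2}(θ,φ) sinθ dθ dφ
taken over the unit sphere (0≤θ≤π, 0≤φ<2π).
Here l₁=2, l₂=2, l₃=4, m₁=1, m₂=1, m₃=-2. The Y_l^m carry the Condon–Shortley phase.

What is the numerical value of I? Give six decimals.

0.254875

Rules hold: Σm=0, L=8 even, 0≤4≤4.
N = 5·5·9 = 225
Δ = 0!·4!·4!/9! = 1/630
Racah Σ t=0..0: t=0:+1/16 = 1/16
⇒ 3j(2 2 4; 0 0 0)² = 2/35, sgn +1
Racah Σ t=0..0: t=0:+1/36 = 1/36
⇒ 3j(2 2 4; 1 1 -2)² = 4/63, sgn +1
4πI² = N·(3j₀)²·(3jₘ)² = 40/49
I = +1·√(0.816327/4π) = 0.25487487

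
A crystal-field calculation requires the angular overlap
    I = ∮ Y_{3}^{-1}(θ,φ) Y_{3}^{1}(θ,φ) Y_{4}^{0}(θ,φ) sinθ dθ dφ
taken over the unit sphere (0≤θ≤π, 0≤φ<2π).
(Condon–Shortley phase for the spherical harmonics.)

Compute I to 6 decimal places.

-0.025645

m-sum 0 ✓  L=10 even ✓  0≤4≤6 ✓
Π(2lᵢ+1) = 7×7×9 = 441
triangle coeff Δ(3,3,4) = 1/34650
Σ_t [0,2]: t=0:+1/72 t=1:−1/16 t=2:+1/72 = -5/144
(3j)²=2/77 [(3 3 4; 0 0 0)], sign=-1
Σ_t [0,2]: t=0:+1/1152 t=1:−1/36 t=2:+1/32 = 5/1152
(3j)²=1/1386 [(3 3 4; -1 1 0)], sign=+1
⇒ 4πI² = 1/121
I = (-1)√(1/121/(4π)) = -0.02564498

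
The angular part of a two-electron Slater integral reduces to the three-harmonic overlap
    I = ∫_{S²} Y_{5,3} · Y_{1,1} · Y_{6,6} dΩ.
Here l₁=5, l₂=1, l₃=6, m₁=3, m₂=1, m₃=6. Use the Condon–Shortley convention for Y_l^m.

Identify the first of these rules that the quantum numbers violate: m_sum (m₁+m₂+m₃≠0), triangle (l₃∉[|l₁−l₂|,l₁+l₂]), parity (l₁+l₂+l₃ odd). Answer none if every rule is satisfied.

azimuthal sum: 3 + 1 + 6 = 10  ✗
4 ≤ 6 ≤ 6 (triangle on l)
L = 5 + 1 + 6 = 12 (even)

m_sum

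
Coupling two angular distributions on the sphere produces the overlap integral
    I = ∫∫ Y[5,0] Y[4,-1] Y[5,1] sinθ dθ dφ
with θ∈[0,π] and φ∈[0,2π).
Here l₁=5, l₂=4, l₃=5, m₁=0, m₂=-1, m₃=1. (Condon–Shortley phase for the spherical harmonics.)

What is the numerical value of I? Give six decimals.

-0.053153

Rules hold: Σm=0, L=14 even, 1≤5≤9.
N = 11·9·11 = 1089
Δ = 4!·6!·4!/15! = 1/3153150
Racah Σ t=0..4: t=0:+1/69120 t=1:−1/1728 t=2:+1/576 t=3:−1/1728 t=4:+1/69120 = 7/11520
⇒ 3j(5 4 5; 0 0 0)² = 2/143, sgn -1
Racah Σ t=0..3: t=0:+1/17280 t=1:−1/1152 t=2:+1/864 t=3:−1/6912 = 7/34560
⇒ 3j(5 4 5; 0 -1 1)² = 1/429, sgn +1
4πI² = N·(3j₀)²·(3jₘ)² = 6/169
I = -1·√(0.035503/4π) = -0.05315295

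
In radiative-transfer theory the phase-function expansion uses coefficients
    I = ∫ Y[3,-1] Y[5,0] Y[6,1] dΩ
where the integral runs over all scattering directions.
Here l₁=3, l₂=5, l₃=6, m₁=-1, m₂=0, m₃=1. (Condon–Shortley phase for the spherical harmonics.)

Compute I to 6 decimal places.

-0.077843

Rules hold: Σm=0, L=14 even, 2≤6≤8.
N = 7·11·13 = 1001
Δ = 2!·4!·8!/15! = 1/675675
Racah Σ t=0..2: t=0:+1/8640 t=1:−1/2304 t=2:+1/8640 = -7/34560
⇒ 3j(3 5 6; 0 0 0)² = 7/429, sgn -1
Racah Σ t=0..2: t=0:+1/34560 t=1:−1/3456 t=2:+1/5760 = -1/11520
⇒ 3j(3 5 6; -1 0 1)² = 2/429, sgn +1
4πI² = N·(3j₀)²·(3jₘ)² = 98/1287
I = -1·√(0.0761461/4π) = -0.07784287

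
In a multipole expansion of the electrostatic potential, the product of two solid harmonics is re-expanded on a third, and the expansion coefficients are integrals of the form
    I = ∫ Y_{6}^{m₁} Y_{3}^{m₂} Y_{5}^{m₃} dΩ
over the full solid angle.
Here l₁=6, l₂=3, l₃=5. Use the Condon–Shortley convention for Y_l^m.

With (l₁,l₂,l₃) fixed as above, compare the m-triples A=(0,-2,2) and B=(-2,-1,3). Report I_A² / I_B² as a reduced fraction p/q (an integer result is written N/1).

9/7

Same 6,3,5: normalisation and zero-m 3j drop out of the ratio.
A: Δ: 4! 8! 2! / 15! → 1/675675; sum: t=0:+1/34560 t=1:−1/8640 = -1/11520; 3j²(6 3 5; 0 -2 2) = Δ·Π!·Σ² = 3/143  (sign +1)
B: Δ: 4! 8! 2! / 15! → 1/675675; sum: t=0:+1/1935360 t=1:−1/30240 t=2:+1/11520 = 1/18432; 3j²(6 3 5; -2 -1 3) = Δ·Π!·Σ² = 7/429  (sign +1)
I_A²/I_B² = (3/143)/(7/429) = 9/7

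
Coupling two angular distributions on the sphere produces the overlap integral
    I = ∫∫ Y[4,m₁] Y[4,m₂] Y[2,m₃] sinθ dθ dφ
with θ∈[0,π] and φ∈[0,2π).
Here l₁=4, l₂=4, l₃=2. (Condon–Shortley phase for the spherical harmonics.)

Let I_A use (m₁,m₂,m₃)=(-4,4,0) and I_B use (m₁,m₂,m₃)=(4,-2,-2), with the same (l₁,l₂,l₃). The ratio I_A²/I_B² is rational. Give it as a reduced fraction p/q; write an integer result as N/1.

Same 4,4,2: normalisation and zero-m 3j drop out of the ratio.
A: Δ: 6! 2! 2! / 11! → 1/13860; sum: t=6:+1/2880 = 1/2880; 3j²(4 4 2; -4 4 0) = Δ·Π!·Σ² = 28/495  (sign +1)
B: Δ: 6! 2! 2! / 11! → 1/13860; sum: t=0:+1/2880 = 1/2880; 3j²(4 4 2; 4 -2 -2) = Δ·Π!·Σ² = 2/165  (sign +1)
I_A²/I_B² = (28/495)/(2/165) = 14/3

14/3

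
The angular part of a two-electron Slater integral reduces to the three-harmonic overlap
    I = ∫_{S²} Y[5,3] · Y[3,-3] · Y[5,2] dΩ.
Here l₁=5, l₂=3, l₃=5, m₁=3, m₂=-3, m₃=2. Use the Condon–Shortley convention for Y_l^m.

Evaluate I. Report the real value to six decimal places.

m-sum = 3 − 3 + 2 = 2 ≠ 0 ⇒ I = 0

0.000000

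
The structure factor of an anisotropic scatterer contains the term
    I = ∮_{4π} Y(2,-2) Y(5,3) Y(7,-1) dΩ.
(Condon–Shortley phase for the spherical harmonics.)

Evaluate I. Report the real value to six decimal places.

m-sum 0 ✓  L=14 even ✓  3≤7≤7 ✓
Π(2lᵢ+1) = 5×11×15 = 825
triangle coeff Δ(2,5,7) = 1/15015
Σ_t [0,0]: t=0:+1/57600 = 1/57600
(3j)²=21/715 [(2 5 7; 0 0 0)], sign=-1
Σ_t [0,0]: t=0:+1/1935360 = 1/1935360
(3j)²=1/1001 [(2 5 7; -2 3 -1)], sign=+1
⇒ 4πI² = 45/1859
I = (-1)√(45/1859/(4π)) = -0.04388960

-0.043890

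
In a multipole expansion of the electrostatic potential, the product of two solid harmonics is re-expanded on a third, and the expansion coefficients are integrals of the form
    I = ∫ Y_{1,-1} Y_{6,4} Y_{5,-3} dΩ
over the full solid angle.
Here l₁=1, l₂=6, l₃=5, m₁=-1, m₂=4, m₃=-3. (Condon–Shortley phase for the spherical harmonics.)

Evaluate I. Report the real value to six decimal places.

0.274090

m-sum 0 ✓  L=12 even ✓  5≤5≤7 ✓
Π(2lᵢ+1) = 3×13×11 = 429
triangle coeff Δ(1,6,5) = 1/858
Σ_t [1,1]: t=1:−1/14400 = -1/14400
(3j)²=6/143 [(1 6 5; 0 0 0)], sign=+1
Σ_t [2,2]: t=2:+1/161280 = 1/161280
(3j)²=15/286 [(1 6 5; -1 4 -3)], sign=+1
⇒ 4πI² = 135/143
I = (+1)√(135/143/(4π)) = 0.27409047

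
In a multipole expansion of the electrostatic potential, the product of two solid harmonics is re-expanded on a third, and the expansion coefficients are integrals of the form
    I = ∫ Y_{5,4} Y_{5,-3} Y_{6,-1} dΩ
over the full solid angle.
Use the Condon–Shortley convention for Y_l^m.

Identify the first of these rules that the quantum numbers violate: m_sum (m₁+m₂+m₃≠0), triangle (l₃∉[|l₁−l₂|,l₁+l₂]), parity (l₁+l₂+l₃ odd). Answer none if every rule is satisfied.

none

Σmᵢ = 0  ✓
l₃∈[|l₁−l₂|,l₁+l₂]=[0,10], have l₃=6  ✓
Σlᵢ = 16 ⇒ even  ✓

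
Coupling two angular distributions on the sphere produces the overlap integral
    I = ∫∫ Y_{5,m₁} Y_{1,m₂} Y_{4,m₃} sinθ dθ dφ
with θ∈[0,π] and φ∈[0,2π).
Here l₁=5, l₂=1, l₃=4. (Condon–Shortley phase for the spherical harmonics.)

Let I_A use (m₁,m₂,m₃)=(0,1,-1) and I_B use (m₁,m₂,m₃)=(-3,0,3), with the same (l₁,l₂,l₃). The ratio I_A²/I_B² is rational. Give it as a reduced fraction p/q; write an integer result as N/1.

5/8

Shared (l₁,l₂,l₃)=(5,1,4): N and (l;000)² cancel in I_A²/I_B².
A: Δ = 2!·8!·0!/11! = 1/495; Racah Σ t=2..2: t=2:+1/1440 = 1/1440; ⇒ 3j(5 1 4; 0 1 -1)² = 2/99, sgn -1
B: Δ = 2!·8!·0!/11! = 1/495; Racah Σ t=1..1: t=1:−1/5040 = -1/5040; ⇒ 3j(5 1 4; -3 0 3)² = 16/495, sgn +1
I_A²/I_B² = (2/99)/(16/495) = 5/8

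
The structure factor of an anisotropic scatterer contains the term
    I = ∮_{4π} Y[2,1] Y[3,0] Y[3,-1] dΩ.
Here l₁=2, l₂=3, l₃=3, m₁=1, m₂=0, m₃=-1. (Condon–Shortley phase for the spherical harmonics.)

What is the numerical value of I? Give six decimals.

m-sum 0 ✓  L=8 even ✓  1≤3≤5 ✓
Π(2lᵢ+1) = 5×7×7 = 245
triangle coeff Δ(2,3,3) = 1/3780
Σ_t [0,2]: t=0:+1/24 t=1:−1/4 t=2:+1/24 = -1/6
(3j)²=4/105 [(2 3 3; 0 0 0)], sign=+1
Σ_t [0,1]: t=0:+1/12 t=1:−1/8 = -1/24
(3j)²=1/210 [(2 3 3; 1 0 -1)], sign=-1
⇒ 4πI² = 2/45
I = (-1)√(2/45/(4π)) = -0.05947080

-0.059471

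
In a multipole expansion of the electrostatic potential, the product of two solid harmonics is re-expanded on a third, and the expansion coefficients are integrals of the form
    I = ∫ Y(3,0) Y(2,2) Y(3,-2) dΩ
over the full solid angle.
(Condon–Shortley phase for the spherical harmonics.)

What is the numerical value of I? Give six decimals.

Rules hold: Σm=0, L=8 even, 1≤3≤5.
N = 7·5·7 = 245
Δ = 2!·4!·2!/9! = 1/3780
Racah Σ t=0..2: t=0:+1/24 t=1:−1/4 t=2:+1/24 = -1/6
⇒ 3j(3 2 3; 0 0 0)² = 4/105, sgn +1
Racah Σ t=2..2: t=2:+1/24 = 1/24
⇒ 3j(3 2 3; 0 2 -2)² = 1/21, sgn -1
4πI² = N·(3j₀)²·(3jₘ)² = 4/9
I = -1·√(0.444444/4π) = -0.18806319

-0.188063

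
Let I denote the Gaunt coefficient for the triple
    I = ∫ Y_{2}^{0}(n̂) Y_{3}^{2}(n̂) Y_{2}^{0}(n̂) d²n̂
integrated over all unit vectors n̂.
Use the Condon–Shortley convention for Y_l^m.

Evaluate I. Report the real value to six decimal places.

Σmᵢ = 2 ≠ 0, so the φ-integral vanishes; I = 0

0.000000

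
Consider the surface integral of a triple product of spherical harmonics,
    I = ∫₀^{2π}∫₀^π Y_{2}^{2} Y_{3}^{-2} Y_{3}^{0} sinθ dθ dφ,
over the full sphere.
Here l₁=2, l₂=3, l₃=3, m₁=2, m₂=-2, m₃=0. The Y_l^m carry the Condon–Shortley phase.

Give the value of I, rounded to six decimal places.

-0.188063

Checks pass: Σm=0; 8 even; l₃=3∈[1,5].
(2·2+1)(2·3+1)(2·3+1) = 245
Δ: 2! 2! 4! / 9! → 1/3780
sum: t=0:+1/24 t=1:−1/4 t=2:+1/24 = -1/6
3j²(2 3 3; 0 0 0) = Δ·Π!·Σ² = 4/105  (sign +1)
sum: t=0:+1/24 = 1/24
3j²(2 3 3; 2 -2 0) = Δ·Π!·Σ² = 1/21  (sign -1)
combine: 4πI² = 245·4/105·1/21 = 4/9
take √, sign -1: I = -0.18806319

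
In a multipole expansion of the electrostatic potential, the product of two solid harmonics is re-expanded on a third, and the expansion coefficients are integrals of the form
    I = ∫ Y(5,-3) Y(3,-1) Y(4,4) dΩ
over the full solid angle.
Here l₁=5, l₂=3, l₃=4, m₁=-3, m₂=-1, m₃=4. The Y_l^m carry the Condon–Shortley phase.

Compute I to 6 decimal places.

0.169606

Rules hold: Σm=0, L=12 even, 2≤4≤8.
N = 11·7·9 = 693
Δ = 4!·6!·2!/13! = 1/180180
Racah Σ t=1..3: t=1:−1/576 t=2:+1/144 t=3:−1/576 = 1/288
⇒ 3j(5 3 4; 0 0 0)² = 20/1001, sgn +1
Racah Σ t=2..2: t=2:+1/5760 = 1/5760
⇒ 3j(5 3 4; -3 -1 4)² = 56/2145, sgn +1
4πI² = N·(3j₀)²·(3jₘ)² = 672/1859
I = +1·√(0.361485/4π) = 0.16960553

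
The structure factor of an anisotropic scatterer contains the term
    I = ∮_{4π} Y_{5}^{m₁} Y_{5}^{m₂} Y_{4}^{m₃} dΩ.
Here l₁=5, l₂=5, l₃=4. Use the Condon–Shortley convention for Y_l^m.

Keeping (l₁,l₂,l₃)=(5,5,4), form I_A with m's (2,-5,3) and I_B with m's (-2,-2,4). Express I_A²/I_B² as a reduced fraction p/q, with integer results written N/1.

3/5

Shared (l₁,l₂,l₃)=(5,5,4): N and (l;000)² cancel in I_A²/I_B².
A: Δ = 6!·4!·4!/15! = 1/3153150; Racah Σ t=0..0: t=0:+1/103680 = 1/103680; ⇒ 3j(5 5 4; 2 -5 3)² = 7/429, sgn -1
B: Δ = 6!·4!·4!/15! = 1/3153150; Racah Σ t=3..3: t=3:−1/20736 = -1/20736; ⇒ 3j(5 5 4; -2 -2 4)² = 35/1287, sgn -1
I_A²/I_B² = (7/429)/(35/1287) = 3/5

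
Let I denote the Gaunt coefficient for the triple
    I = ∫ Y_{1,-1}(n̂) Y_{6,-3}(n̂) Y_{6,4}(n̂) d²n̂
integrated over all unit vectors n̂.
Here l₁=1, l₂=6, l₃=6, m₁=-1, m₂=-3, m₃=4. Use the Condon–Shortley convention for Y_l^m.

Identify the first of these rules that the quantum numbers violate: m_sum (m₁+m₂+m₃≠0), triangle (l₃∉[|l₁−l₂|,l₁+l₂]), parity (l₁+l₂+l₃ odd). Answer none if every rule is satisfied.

parity

m₁+m₂+m₃ = -1 − 3 + 4 = 0  ✓
triangle: |1−6|=5 ≤ l₃=6 ≤ 1+6=7  ✓
parity: l₁+l₂+l₃ = 13 is odd  ✗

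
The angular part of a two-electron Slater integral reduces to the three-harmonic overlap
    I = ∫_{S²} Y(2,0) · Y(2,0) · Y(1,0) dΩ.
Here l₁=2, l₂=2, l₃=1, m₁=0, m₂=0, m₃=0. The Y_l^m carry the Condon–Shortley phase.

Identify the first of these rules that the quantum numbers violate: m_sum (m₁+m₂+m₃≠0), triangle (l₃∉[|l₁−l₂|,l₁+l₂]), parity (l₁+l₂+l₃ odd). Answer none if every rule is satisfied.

azimuthal sum: 0 + 0 + 0 = 0  ✓
0 ≤ 1 ≤ 4 (triangle on l)  ✓
L = 2 + 2 + 1 = 5 (odd)  ✗

parity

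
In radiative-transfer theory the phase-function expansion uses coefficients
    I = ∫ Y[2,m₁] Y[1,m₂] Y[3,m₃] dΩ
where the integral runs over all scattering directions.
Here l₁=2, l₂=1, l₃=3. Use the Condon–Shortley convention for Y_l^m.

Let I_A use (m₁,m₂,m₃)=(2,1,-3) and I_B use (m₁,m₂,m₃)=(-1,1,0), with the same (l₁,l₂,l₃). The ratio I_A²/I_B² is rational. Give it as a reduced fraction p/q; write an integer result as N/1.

Same 2,1,3: normalisation and zero-m 3j drop out of the ratio.
A: Δ: 0! 4! 2! / 7! → 1/105; sum: t=0:+1/48 = 1/48; 3j²(2 1 3; 2 1 -3) = Δ·Π!·Σ² = 1/7  (sign +1)
B: Δ: 0! 4! 2! / 7! → 1/105; sum: t=0:+1/12 = 1/12; 3j²(2 1 3; -1 1 0) = Δ·Π!·Σ² = 1/35  (sign -1)
I_A²/I_B² = (1/7)/(1/35) = 5/1

5/1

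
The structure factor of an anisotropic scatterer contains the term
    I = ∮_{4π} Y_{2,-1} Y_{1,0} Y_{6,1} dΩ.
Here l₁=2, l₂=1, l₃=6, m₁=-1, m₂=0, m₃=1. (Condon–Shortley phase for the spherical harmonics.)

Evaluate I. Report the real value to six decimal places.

0.000000

triangle: need 1≤l₃≤3, have 6; I=0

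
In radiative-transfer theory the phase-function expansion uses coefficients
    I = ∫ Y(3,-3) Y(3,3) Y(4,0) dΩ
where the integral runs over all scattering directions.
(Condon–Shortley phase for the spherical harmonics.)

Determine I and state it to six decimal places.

m-sum 0 ✓  L=10 even ✓  0≤4≤6 ✓
Π(2lᵢ+1) = 7×7×9 = 441
triangle coeff Δ(3,3,4) = 1/34650
Σ_t [0,2]: t=0:+1/72 t=1:−1/16 t=2:+1/72 = -5/144
(3j)²=2/77 [(3 3 4; 0 0 0)], sign=-1
Σ_t [2,2]: t=2:+1/1152 = 1/1152
(3j)²=1/154 [(3 3 4; -3 3 0)], sign=+1
⇒ 4πI² = 9/121
I = (-1)√(9/121/(4π)) = -0.07693494

-0.076935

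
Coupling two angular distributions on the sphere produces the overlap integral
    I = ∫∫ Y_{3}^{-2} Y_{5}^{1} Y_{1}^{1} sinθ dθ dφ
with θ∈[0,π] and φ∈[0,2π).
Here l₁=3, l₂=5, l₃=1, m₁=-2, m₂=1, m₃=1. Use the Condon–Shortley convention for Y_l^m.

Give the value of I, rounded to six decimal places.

l₃=1 ∉ [2,8] — triangle fails ⇒ I = 0

0.000000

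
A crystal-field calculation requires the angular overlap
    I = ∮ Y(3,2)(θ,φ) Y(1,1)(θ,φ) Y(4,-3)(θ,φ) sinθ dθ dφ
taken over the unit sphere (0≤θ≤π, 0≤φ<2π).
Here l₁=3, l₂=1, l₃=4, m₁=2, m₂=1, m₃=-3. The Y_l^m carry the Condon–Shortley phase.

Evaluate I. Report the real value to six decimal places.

-0.282095

m-sum 0 ✓  L=8 even ✓  2≤4≤4 ✓
Π(2lᵢ+1) = 7×3×9 = 189
triangle coeff Δ(3,1,4) = 1/252
Σ_t [0,0]: t=0:+1/36 = 1/36
(3j)²=4/63 [(3 1 4; 0 0 0)], sign=+1
Σ_t [0,0]: t=0:+1/240 = 1/240
(3j)²=1/12 [(3 1 4; 2 1 -3)], sign=-1
⇒ 4πI² = 1/1
I = (-1)√(1/1/(4π)) = -0.28209479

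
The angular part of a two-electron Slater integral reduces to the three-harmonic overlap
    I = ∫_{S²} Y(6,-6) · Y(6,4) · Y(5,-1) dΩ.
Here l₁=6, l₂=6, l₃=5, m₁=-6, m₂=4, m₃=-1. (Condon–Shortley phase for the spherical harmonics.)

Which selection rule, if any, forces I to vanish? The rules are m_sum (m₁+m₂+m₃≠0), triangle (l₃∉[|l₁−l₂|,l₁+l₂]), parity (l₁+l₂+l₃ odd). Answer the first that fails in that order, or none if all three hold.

m_sum

m₁+m₂+m₃ = -6 + 4 − 1 = -3  ✗
triangle: |6−6|=0 ≤ l₃=5 ≤ 6+6=12
parity: l₁+l₂+l₃ = 17 is odd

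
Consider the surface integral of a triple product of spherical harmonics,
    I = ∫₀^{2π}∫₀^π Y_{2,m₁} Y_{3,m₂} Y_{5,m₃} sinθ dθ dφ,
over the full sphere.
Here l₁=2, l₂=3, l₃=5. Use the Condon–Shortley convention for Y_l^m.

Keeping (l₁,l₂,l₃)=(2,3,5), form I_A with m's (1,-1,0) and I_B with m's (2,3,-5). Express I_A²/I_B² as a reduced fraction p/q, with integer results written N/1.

5/21

l's match ⇒ only the (l;m) 3-j factors differ between A and B.
A: triangle coeff Δ(2,3,5) = 1/2310; Σ_t [0,0]: t=0:+1/288 = 1/288; (3j)²=5/231 [(2 3 5; 1 -1 0)], sign=-1
B: triangle coeff Δ(2,3,5) = 1/2310; Σ_t [0,0]: t=0:+1/17280 = 1/17280; (3j)²=1/11 [(2 3 5; 2 3 -5)], sign=+1
I_A²/I_B² = (5/231)/(1/11) = 5/21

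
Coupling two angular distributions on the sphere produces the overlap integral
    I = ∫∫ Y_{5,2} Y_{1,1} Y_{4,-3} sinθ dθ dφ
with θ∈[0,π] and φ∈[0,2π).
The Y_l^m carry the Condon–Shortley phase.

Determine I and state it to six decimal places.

Checks pass: Σm=0; 10 even; l₃=4∈[4,6].
(2·5+1)(2·1+1)(2·4+1) = 297
Δ: 2! 8! 0! / 11! → 1/495
sum: t=1:−1/576 = -1/576
3j²(5 1 4; 0 0 0) = Δ·Π!·Σ² = 5/99  (sign -1)
sum: t=2:+1/10080 = 1/10080
3j²(5 1 4; 2 1 -3) = Δ·Π!·Σ² = 1/165  (sign -1)
combine: 4πI² = 297·5/99·1/165 = 1/11
take √, sign +1: I = 0.08505478

0.085055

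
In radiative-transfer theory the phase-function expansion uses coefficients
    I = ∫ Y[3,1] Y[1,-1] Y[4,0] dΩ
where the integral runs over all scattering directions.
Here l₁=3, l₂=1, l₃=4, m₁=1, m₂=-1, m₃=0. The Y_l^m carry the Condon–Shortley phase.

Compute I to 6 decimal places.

0.150786

Rules hold: Σm=0, L=8 even, 2≤4≤4.
N = 7·3·9 = 189
Δ = 0!·6!·2!/9! = 1/252
Racah Σ t=0..0: t=0:+1/36 = 1/36
⇒ 3j(3 1 4; 0 0 0)² = 4/63, sgn +1
Racah Σ t=0..0: t=0:+1/96 = 1/96
⇒ 3j(3 1 4; 1 -1 0)² = 1/42, sgn +1
4πI² = N·(3j₀)²·(3jₘ)² = 2/7
I = +1·√(0.285714/4π) = 0.15078601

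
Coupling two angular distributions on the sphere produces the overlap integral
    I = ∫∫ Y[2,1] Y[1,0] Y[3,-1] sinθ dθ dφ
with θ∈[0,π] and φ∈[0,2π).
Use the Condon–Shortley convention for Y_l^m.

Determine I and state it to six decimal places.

-0.233597

m-sum 0 ✓  L=6 even ✓  1≤3≤3 ✓
Π(2lᵢ+1) = 5×3×7 = 105
triangle coeff Δ(2,1,3) = 1/105
Σ_t [0,0]: t=0:+1/4 = 1/4
(3j)²=3/35 [(2 1 3; 0 0 0)], sign=-1
Σ_t [0,0]: t=0:+1/6 = 1/6
(3j)²=8/105 [(2 1 3; 1 0 -1)], sign=+1
⇒ 4πI² = 24/35
I = (-1)√(24/35/(4π)) = -0.23359668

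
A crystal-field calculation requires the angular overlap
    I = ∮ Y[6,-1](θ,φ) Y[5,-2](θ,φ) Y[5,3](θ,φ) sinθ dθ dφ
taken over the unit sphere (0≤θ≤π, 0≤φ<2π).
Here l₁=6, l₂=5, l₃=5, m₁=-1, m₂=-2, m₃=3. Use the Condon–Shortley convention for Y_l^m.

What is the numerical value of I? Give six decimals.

0.016235

Rules hold: Σm=0, L=16 even, 1≤5≤11.
N = 13·11·11 = 1573
Δ = 6!·6!·4!/17! = 1/28588560
Racah Σ t=1..5: t=1:−1/345600 t=2:+1/13824 t=3:−1/5184 t=4:+1/13824 t=5:−1/345600 = -7/129600
⇒ 3j(6 5 5; 0 0 0)² = 80/7293, sgn +1
Racah Σ t=1..3: t=1:−1/345600 t=2:+1/34560 t=3:−1/41472 = 1/518400
⇒ 3j(6 5 5; -1 -2 3)² = 7/36465, sgn +1
4πI² = N·(3j₀)²·(3jₘ)² = 112/33813
I = +1·√(0.00331234/4π) = 0.01623537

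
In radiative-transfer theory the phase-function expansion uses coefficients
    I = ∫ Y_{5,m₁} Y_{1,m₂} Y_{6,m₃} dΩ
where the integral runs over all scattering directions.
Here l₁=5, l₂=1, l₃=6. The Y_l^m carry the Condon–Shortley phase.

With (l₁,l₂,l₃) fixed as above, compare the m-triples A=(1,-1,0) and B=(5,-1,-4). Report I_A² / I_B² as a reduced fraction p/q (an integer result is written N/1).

Shared (l₁,l₂,l₃)=(5,1,6): N and (l;000)² cancel in I_A²/I_B².
A: Δ = 0!·10!·2!/13! = 1/858; Racah Σ t=0..0: t=0:+1/34560 = 1/34560; ⇒ 3j(5 1 6; 1 -1 0)² = 5/286, sgn +1
B: Δ = 0!·10!·2!/13! = 1/858; Racah Σ t=0..0: t=0:+1/7257600 = 1/7257600; ⇒ 3j(5 1 6; 5 -1 -4)² = 1/858, sgn +1
I_A²/I_B² = (5/286)/(1/858) = 15/1

15/1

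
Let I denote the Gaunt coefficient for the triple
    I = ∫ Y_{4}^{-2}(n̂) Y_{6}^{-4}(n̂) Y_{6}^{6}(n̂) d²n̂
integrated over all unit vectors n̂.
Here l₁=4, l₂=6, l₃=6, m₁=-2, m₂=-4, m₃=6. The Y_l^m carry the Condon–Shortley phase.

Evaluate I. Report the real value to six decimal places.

m-sum 0 ✓  L=16 even ✓  2≤6≤10 ✓
Π(2lᵢ+1) = 9×13×13 = 1521
triangle coeff Δ(4,6,6) = 1/15315300
Σ_t [0,4]: t=0:+1/829440 t=1:−1/25920 t=2:+1/9216 t=3:−1/25920 t=4:+1/829440 = 7/207360
(3j)²=28/2431 [(4 6 6; 0 0 0)], sign=+1
Σ_t [2,2]: t=2:+1/3870720 = 1/3870720
(3j)²=135/6188 [(4 6 6; -2 -4 6)], sign=+1
⇒ 4πI² = 1215/3179
I = (+1)√(1215/3179/(4π)) = 0.17439657

0.174397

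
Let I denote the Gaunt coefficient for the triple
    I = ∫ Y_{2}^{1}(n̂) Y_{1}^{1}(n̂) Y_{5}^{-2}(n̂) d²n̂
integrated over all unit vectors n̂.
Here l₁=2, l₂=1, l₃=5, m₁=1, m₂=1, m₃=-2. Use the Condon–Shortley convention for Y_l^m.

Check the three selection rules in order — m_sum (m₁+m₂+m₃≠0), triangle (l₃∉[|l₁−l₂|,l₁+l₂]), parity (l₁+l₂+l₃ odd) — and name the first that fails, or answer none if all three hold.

m₁+m₂+m₃ = 1 + 1 − 2 = 0  ✓
triangle: |2−1|=1 ≤ l₃=5 ≤ 2+1=3  ✗
parity: l₁+l₂+l₃ = 8 is even

triangle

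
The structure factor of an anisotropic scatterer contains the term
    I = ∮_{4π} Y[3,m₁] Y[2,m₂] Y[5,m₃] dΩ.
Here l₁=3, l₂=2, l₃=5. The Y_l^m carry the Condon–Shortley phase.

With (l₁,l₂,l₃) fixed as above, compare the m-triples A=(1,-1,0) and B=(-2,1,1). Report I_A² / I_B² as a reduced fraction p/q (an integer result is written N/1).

25/12

Same 3,2,5: normalisation and zero-m 3j drop out of the ratio.
A: Δ: 0! 6! 4! / 11! → 1/2310; sum: t=0:+1/288 = 1/288; 3j²(3 2 5; 1 -1 0) = Δ·Π!·Σ² = 5/231  (sign -1)
B: Δ: 0! 6! 4! / 11! → 1/2310; sum: t=0:+1/720 = 1/720; 3j²(3 2 5; -2 1 1) = Δ·Π!·Σ² = 4/385  (sign +1)
I_A²/I_B² = (5/231)/(4/385) = 25/12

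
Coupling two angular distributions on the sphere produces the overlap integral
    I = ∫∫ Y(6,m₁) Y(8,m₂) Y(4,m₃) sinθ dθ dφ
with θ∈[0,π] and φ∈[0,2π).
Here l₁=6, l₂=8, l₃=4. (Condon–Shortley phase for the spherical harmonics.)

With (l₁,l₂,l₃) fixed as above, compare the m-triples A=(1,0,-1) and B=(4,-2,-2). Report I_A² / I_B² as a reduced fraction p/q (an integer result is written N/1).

945/38642

l's match ⇒ only the (l;m) 3-j factors differ between A and B.
A: triangle coeff Δ(6,8,4) = 1/23279256; Σ_t [3,5]: t=3:−1/7257600 t=4:+1/829440 t=5:−1/1036800 = 1/9676800; (3j)²=15/46189 [(6 8 4; 1 0 -1)], sign=-1
B: triangle coeff Δ(6,8,4) = 1/23279256; Σ_t [0,2]: t=0:+1/5225472000 t=1:−1/43545600 t=2:+1/7741440 = 139/1306368000; (3j)²=38642/2909907 [(6 8 4; 4 -2 -2)], sign=+1
I_A²/I_B² = (15/46189)/(38642/2909907) = 945/38642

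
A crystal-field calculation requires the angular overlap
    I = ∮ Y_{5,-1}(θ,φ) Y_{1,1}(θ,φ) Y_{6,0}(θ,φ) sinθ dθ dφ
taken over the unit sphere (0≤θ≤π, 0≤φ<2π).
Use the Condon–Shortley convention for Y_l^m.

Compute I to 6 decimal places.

Checks pass: Σm=0; 12 even; l₃=6∈[4,6].
(2·5+1)(2·1+1)(2·6+1) = 429
Δ: 0! 10! 2! / 13! → 1/858
sum: t=0:+1/14400 = 1/14400
3j²(5 1 6; 0 0 0) = Δ·Π!·Σ² = 6/143  (sign +1)
sum: t=0:+1/34560 = 1/34560
3j²(5 1 6; -1 1 0) = Δ·Π!·Σ² = 5/286  (sign +1)
combine: 4πI² = 429·6/143·5/286 = 45/143
take √, sign +1: I = 0.15824621

0.158246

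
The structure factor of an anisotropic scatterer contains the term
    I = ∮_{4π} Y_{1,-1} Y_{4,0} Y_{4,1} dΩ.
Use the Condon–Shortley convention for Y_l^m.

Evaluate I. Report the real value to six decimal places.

l₁+l₂+l₃=9 is odd: 3j(l;000)=0 ⇒ I=0

0.000000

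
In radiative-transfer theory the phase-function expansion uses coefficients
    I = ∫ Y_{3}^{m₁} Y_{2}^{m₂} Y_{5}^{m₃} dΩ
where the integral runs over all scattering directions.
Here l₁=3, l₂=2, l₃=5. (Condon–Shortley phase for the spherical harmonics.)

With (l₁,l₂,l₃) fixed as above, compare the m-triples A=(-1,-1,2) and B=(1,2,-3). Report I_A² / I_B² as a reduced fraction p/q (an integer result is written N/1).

Shared (l₁,l₂,l₃)=(3,2,5): N and (l;000)² cancel in I_A²/I_B².
A: Δ = 0!·6!·4!/11! = 1/2310; Racah Σ t=0..0: t=0:+1/288 = 1/288; ⇒ 3j(3 2 5; -1 -1 2)² = 1/22, sgn -1
B: Δ = 0!·6!·4!/11! = 1/2310; Racah Σ t=0..0: t=0:+1/1152 = 1/1152; ⇒ 3j(3 2 5; 1 2 -3)² = 1/33, sgn +1
I_A²/I_B² = (1/22)/(1/33) = 3/2

3/2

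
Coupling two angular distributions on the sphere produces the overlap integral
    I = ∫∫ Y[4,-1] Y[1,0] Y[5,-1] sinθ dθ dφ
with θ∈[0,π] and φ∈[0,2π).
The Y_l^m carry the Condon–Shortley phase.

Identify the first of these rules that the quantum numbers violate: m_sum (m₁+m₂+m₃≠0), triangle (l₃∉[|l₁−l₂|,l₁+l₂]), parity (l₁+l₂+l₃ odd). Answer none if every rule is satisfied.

m₁+m₂+m₃ = -1 + 0 − 1 = -2  ✗
triangle: |4−1|=3 ≤ l₃=5 ≤ 4+1=5
parity: l₁+l₂+l₃ = 10 is even

m_sum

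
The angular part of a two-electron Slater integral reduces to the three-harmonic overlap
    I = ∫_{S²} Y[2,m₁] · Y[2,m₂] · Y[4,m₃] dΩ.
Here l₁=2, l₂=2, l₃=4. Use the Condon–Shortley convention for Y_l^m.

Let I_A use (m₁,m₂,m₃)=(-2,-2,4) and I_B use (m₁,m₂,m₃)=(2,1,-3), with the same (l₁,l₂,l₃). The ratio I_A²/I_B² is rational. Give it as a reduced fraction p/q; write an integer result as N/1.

2/1

l's match ⇒ only the (l;m) 3-j factors differ between A and B.
A: triangle coeff Δ(2,2,4) = 1/630; Σ_t [0,0]: t=0:+1/576 = 1/576; (3j)²=1/9 [(2 2 4; -2 -2 4)], sign=+1
B: triangle coeff Δ(2,2,4) = 1/630; Σ_t [0,0]: t=0:+1/144 = 1/144; (3j)²=1/18 [(2 2 4; 2 1 -3)], sign=-1
I_A²/I_B² = (1/9)/(1/18) = 2/1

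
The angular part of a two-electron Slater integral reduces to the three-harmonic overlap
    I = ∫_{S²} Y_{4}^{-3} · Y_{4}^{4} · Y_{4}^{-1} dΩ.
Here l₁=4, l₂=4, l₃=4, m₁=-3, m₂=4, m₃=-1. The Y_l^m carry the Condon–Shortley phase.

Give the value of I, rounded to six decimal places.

-0.168431

m-sum 0 ✓  L=12 even ✓  0≤4≤8 ✓
Π(2lᵢ+1) = 9×9×9 = 729
triangle coeff Δ(4,4,4) = 1/450450
Σ_t [0,4]: t=0:+1/13824 t=1:−1/216 t=2:+1/64 t=3:−1/216 t=4:+1/13824 = 5/768
(3j)²=18/1001 [(4 4 4; 0 0 0)], sign=+1
Σ_t [4,4]: t=4:+1/3456 = 1/3456
(3j)²=35/1287 [(4 4 4; -3 4 -1)], sign=-1
⇒ 4πI² = 7290/20449
I = (-1)√(7290/20449/(4π)) = -0.16843130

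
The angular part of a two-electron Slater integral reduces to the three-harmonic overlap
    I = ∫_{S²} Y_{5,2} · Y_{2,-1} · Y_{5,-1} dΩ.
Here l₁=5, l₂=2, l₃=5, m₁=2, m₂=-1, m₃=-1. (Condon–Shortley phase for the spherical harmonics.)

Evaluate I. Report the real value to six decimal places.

m-sum 0 ✓  L=12 even ✓  3≤5≤7 ✓
Π(2lᵢ+1) = 11×5×11 = 605
triangle coeff Δ(5,2,5) = 1/38610
Σ_t [0,2]: t=0:+1/2880 t=1:−1/576 t=2:+1/2880 = -1/960
(3j)²=10/429 [(5 2 5; 0 0 0)], sign=+1
Σ_t [0,1]: t=0:+1/1440 t=1:−1/2880 = 1/2880
(3j)²=7/715 [(5 2 5; 2 -1 -1)], sign=+1
⇒ 4πI² = 70/507
I = (+1)√(70/507/(4π)) = 0.10481902

0.104819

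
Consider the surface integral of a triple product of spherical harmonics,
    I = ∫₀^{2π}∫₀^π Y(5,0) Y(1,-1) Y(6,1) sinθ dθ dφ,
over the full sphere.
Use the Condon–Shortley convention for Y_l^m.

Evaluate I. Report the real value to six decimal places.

-0.187239

Checks pass: Σm=0; 12 even; l₃=6∈[4,6].
(2·5+1)(2·1+1)(2·6+1) = 429
Δ: 0! 10! 2! / 13! → 1/858
sum: t=0:+1/14400 = 1/14400
3j²(5 1 6; 0 0 0) = Δ·Π!·Σ² = 6/143  (sign +1)
sum: t=0:+1/28800 = 1/28800
3j²(5 1 6; 0 -1 1) = Δ·Π!·Σ² = 7/286  (sign -1)
combine: 4πI² = 429·6/143·7/286 = 63/143
take √, sign -1: I = -0.18723944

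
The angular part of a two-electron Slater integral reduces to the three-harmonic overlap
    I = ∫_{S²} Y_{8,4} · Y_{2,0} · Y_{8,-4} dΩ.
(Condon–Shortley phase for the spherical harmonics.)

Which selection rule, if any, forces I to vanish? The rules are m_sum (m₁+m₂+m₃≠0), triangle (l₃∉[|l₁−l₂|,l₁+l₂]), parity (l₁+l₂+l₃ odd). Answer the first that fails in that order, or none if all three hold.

m₁+m₂+m₃ = 4 + 0 − 4 = 0  ✓
triangle: |8−2|=6 ≤ l₃=8 ≤ 8+2=10  ✓
parity: l₁+l₂+l₃ = 18 is even  ✓

none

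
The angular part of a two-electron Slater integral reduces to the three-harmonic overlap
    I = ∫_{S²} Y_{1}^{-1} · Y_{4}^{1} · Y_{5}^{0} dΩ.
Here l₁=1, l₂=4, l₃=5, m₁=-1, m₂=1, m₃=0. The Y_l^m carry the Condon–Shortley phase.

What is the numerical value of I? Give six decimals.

0.155288

Rules hold: Σm=0, L=10 even, 3≤5≤5.
N = 3·9·11 = 297
Δ = 0!·2!·8!/11! = 1/495
Racah Σ t=0..0: t=0:+1/576 = 1/576
⇒ 3j(1 4 5; 0 0 0)² = 5/99, sgn -1
Racah Σ t=0..0: t=0:+1/1440 = 1/1440
⇒ 3j(1 4 5; -1 1 0)² = 2/99, sgn -1
4πI² = N·(3j₀)²·(3jₘ)² = 10/33
I = +1·√(0.30303/4π) = 0.15528807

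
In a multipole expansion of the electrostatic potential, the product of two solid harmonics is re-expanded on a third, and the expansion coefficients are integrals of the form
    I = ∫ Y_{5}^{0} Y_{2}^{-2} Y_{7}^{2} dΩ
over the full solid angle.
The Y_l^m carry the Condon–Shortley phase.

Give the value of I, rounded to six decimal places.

m-sum 0 ✓  L=14 even ✓  3≤7≤7 ✓
Π(2lᵢ+1) = 11×5×15 = 825
triangle coeff Δ(5,2,7) = 1/15015
Σ_t [0,0]: t=0:+1/57600 = 1/57600
(3j)²=21/715 [(5 2 7; 0 0 0)], sign=-1
Σ_t [0,0]: t=0:+1/345600 = 1/345600
(3j)²=6/715 [(5 2 7; 0 -2 2)], sign=-1
⇒ 4πI² = 378/1859
I = (+1)√(378/1859/(4π)) = 0.12720415

0.127204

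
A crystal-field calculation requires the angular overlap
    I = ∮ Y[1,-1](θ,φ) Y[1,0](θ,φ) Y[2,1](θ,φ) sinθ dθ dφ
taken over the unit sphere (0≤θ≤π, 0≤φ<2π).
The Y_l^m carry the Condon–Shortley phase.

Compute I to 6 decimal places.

Checks pass: Σm=0; 4 even; l₃=2∈[0,2].
(2·1+1)(2·1+1)(2·2+1) = 45
Δ: 0! 2! 2! / 5! → 1/30
sum: t=0:+1/1 = 1/1
3j²(1 1 2; 0 0 0) = Δ·Π!·Σ² = 2/15  (sign +1)
sum: t=0:+1/2 = 1/2
3j²(1 1 2; -1 0 1) = Δ·Π!·Σ² = 1/10  (sign -1)
combine: 4πI² = 45·2/15·1/10 = 3/5
take √, sign -1: I = -0.21850969

-0.218510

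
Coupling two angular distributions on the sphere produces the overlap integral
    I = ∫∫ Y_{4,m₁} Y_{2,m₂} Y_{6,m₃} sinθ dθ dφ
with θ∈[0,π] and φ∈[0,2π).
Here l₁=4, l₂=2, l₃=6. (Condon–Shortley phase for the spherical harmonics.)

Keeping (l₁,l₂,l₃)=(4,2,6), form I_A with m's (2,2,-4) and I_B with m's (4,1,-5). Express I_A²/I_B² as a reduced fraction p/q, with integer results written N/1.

14/11

Same 4,2,6: normalisation and zero-m 3j drop out of the ratio.
A: Δ: 0! 8! 4! / 13! → 1/6435; sum: t=0:+1/34560 = 1/34560; 3j²(4 2 6; 2 2 -4) = Δ·Π!·Σ² = 14/429  (sign +1)
B: Δ: 0! 8! 4! / 13! → 1/6435; sum: t=0:+1/241920 = 1/241920; 3j²(4 2 6; 4 1 -5) = Δ·Π!·Σ² = 1/39  (sign -1)
I_A²/I_B² = (14/429)/(1/39) = 14/11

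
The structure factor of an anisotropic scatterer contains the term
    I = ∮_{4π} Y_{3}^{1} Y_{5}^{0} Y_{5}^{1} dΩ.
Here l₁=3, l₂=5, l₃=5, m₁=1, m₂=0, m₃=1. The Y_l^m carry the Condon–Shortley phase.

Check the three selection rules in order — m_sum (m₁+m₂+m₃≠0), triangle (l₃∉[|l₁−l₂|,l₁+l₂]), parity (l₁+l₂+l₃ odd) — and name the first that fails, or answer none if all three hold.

m_sum

m₁+m₂+m₃ = 1 + 0 + 1 = 2  ✗
triangle: |3−5|=2 ≤ l₃=5 ≤ 3+5=8
parity: l₁+l₂+l₃ = 13 is odd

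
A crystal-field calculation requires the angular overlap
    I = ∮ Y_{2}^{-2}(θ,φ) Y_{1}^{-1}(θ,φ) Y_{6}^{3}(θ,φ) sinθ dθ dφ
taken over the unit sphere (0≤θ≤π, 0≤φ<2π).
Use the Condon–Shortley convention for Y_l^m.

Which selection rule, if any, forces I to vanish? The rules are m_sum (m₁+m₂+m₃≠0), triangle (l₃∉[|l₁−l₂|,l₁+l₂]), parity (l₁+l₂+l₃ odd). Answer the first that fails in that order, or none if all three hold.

azimuthal sum: -2 − 1 + 3 = 0  ✓
1 ≤ 6 ≤ 3 (triangle on l)  ✗
L = 2 + 1 + 6 = 9 (odd)

triangle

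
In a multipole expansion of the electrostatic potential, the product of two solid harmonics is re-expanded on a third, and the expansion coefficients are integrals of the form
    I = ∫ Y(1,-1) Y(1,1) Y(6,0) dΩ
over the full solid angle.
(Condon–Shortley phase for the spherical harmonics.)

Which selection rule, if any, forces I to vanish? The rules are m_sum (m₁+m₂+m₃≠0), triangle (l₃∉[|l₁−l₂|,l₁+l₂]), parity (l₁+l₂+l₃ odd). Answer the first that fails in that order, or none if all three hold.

azimuthal sum: -1 + 1 + 0 = 0  ✓
0 ≤ 6 ≤ 2 (triangle on l)  ✗
L = 1 + 1 + 6 = 8 (even)

triangle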